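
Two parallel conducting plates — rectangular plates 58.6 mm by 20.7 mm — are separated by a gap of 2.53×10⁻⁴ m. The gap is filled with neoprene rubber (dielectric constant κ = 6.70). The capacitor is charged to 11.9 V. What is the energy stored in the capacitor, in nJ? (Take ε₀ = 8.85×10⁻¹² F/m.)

20.1 nJ

A = 58.6 × 20.7 mm² = 1.21×10⁻³ m².
C = κε₀A/d = 6.70 × 8.85×10⁻¹² × 1.21×10⁻³ / 2.53×10⁻⁴ = 2.84×10⁻¹⁰ F.
U = ½CV² = ½ × 2.84×10⁻¹⁰ × (11.9)² = 2.01×10⁻⁸ J.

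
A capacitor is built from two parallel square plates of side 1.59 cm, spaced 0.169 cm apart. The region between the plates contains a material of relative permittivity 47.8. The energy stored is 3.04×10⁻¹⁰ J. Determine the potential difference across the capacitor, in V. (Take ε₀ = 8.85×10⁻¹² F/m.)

A = (1.59 cm)² = 2.53×10⁻⁴ m².
C = κε₀A/d = 47.8 × 8.85×10⁻¹² × 2.53×10⁻⁴ / 1.69×10⁻³ = 6.33×10⁻¹¹ F.
V = √(2U/C) = √(2 × 3.04×10⁻¹⁰ / 6.33×10⁻¹¹) = 3.10 V.

V ≈ 3.10 V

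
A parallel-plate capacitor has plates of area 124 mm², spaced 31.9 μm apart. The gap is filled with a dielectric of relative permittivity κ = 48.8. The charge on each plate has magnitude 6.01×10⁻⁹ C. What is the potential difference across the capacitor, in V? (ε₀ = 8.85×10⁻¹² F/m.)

A = 124 mm² = 1.24×10⁻⁴ m².
C = κε₀A/d = 48.8 × 8.85×10⁻¹² × 1.24×10⁻⁴ / 3.19×10⁻⁵ = 1.68×10⁻⁹ F.
V = Q/C = 6.01×10⁻⁹ / 1.68×10⁻⁹ = 3.58 V.

V ≈ 3.58 V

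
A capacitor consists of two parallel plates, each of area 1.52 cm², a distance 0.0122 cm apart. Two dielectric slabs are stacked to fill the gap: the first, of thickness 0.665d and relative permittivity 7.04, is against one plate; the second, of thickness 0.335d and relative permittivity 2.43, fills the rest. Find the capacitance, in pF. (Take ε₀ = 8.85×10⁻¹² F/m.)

A = 1.52 cm² = 1.52×10⁻⁴ m².
Stacked slabs ⇒ two capacitors in series, each with the full plate area.
C₁ = κ₁ε₀A/d₁ = 7.04 × 8.85×10⁻¹² × 1.52×10⁻⁴ / 8.11×10⁻⁵ = 1.17×10⁻¹⁰ F.
C₂ = κ₂ε₀A/d₂ = 2.43 × 8.85×10⁻¹² × 1.52×10⁻⁴ / 4.09×10⁻⁵ = 8.00×10⁻¹¹ F.
C = (1/C₁ + 1/C₂)⁻¹ = 4.75×10⁻¹¹ F.

C ≈ 47.5 pF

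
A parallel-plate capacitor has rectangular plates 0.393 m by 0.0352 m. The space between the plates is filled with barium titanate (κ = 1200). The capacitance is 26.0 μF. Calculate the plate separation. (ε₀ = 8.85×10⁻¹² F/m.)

A = 0.393 × 0.0352 m² = 1.38×10⁻² m².
d = κε₀A/C = 1200 × 8.85×10⁻¹² × 1.38×10⁻² / 2.60×10⁻⁵ = 5.65×10⁻⁶ m.

5.65 μm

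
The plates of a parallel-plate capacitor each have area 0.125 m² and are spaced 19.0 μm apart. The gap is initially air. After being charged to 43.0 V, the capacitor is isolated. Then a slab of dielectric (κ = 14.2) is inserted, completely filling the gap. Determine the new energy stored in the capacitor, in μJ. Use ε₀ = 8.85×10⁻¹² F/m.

Initially C₁ = ε₀A/d = 8.85×10⁻¹² × 0.125 / 1.90×10⁻⁵ = 5.82×10⁻⁸ F.
U₁ = 5.38×10⁻⁵ J.
Isolated ⇒ Q is held fixed. C₂ = 14.2 C₁ and U = Q²/(2C), so U₂/U₁ = C₁/C₂ = 0.0704.
U₂ = 0.0704 × 5.38×10⁻⁵ = 3.79×10⁻⁶ J.

3.79 μJ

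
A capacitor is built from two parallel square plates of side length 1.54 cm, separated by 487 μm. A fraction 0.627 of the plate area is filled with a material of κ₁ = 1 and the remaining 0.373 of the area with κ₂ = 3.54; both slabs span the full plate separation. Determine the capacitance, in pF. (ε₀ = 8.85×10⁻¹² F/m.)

A = (1.54 cm)² = 2.37×10⁻⁴ m².
Side-by-side slabs ⇒ two capacitors in parallel, each spanning the full gap.
C₁ = κ₁ε₀A₁/d = 1.00 × 8.85×10⁻¹² × 1.49×10⁻⁴ / 4.87×10⁻⁴ = 2.70×10⁻¹² F.
C₂ = κ₂ε₀A₂/d = 3.54 × 8.85×10⁻¹² × 8.85×10⁻⁵ / 4.87×10⁻⁴ = 5.69×10⁻¹² F.
C = C₁ + C₂ = 8.39×10⁻¹² F.

8.39 pF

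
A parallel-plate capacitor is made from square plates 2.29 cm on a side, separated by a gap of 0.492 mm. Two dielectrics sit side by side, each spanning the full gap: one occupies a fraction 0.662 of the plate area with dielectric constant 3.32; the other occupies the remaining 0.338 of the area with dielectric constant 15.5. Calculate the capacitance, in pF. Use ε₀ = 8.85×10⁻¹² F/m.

A = (2.29 cm)² = 5.24×10⁻⁴ m².
Side-by-side slabs ⇒ two capacitors in parallel, each spanning the full gap.
C₁ = κ₁ε₀A₁/d = 3.32 × 8.85×10⁻¹² × 3.47×10⁻⁴ / 4.92×10⁻⁴ = 2.07×10⁻¹¹ F.
C₂ = κ₂ε₀A₂/d = 15.5 × 8.85×10⁻¹² × 1.77×10⁻⁴ / 4.92×10⁻⁴ = 4.94×10⁻¹¹ F.
C = C₁ + C₂ = 7.02×10⁻¹¹ F.

C ≈ 70.2 pF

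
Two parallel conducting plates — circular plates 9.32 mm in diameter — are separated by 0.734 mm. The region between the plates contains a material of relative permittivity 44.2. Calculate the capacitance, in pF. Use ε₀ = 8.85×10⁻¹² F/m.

A = π(9.32/2 mm)² = 6.82×10⁻⁵ m².
C = κε₀A/d = 44.2 × 8.85×10⁻¹² × 6.82×10⁻⁵ / 7.34×10⁻⁴ = 3.64×10⁻¹¹ F.

C ≈ 36.4 pF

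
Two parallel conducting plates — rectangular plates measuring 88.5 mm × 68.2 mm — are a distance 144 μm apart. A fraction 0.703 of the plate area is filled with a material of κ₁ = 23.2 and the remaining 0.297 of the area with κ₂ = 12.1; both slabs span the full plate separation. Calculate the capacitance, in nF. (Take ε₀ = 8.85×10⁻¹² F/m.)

C ≈ 7.38 nF

A = 88.5 × 68.2 mm² = 6.04×10⁻³ m².
Side-by-side slabs ⇒ two capacitors in parallel, each spanning the full gap.
C₁ = κ₁ε₀A₁/d = 23.2 × 8.85×10⁻¹² × 4.24×10⁻³ / 1.44×10⁻⁴ = 6.05×10⁻⁹ F.
C₂ = κ₂ε₀A₂/d = 12.1 × 8.85×10⁻¹² × 1.79×10⁻³ / 1.44×10⁻⁴ = 1.33×10⁻⁹ F.
C = C₁ + C₂ = 7.38×10⁻⁹ F.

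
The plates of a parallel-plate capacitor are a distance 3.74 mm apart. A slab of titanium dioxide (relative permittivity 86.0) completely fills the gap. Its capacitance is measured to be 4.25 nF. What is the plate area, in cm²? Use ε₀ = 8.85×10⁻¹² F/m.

A = Cd/(κε₀) = 4.25×10⁻⁹ × 3.74×10⁻³ / (86.0 × 8.85×10⁻¹²) = 2.09×10⁻² m².

209 cm²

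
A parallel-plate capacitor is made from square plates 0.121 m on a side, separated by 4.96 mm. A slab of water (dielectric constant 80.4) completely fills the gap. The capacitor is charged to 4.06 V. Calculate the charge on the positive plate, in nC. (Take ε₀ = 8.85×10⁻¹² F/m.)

8.53 nC

A = (0.121 m)² = 1.46×10⁻² m².
C = κε₀A/d = 80.4 × 8.85×10⁻¹² × 1.46×10⁻² / 4.96×10⁻³ = 2.10×10⁻⁹ F.
Q = CV = 2.10×10⁻⁹ × 4.06 = 8.53×10⁻⁹ C.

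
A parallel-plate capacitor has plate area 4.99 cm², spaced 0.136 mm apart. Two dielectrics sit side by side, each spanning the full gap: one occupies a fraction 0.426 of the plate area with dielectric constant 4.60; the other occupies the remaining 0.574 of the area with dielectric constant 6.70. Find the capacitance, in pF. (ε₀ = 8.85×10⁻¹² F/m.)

C ≈ 189 pF

A = 4.99 cm² = 4.99×10⁻⁴ m².
Side-by-side slabs ⇒ two capacitors in parallel, each spanning the full gap.
C₁ = κ₁ε₀A₁/d = 4.60 × 8.85×10⁻¹² × 2.13×10⁻⁴ / 1.36×10⁻⁴ = 6.36×10⁻¹¹ F.
C₂ = κ₂ε₀A₂/d = 6.70 × 8.85×10⁻¹² × 2.86×10⁻⁴ / 1.36×10⁻⁴ = 1.25×10⁻¹⁰ F.
C = C₁ + C₂ = 1.89×10⁻¹⁰ F.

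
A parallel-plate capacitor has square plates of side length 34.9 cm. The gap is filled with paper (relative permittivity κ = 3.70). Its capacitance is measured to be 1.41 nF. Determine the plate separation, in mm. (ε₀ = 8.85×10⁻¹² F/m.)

A = (34.9 cm)² = 0.122 m².
d = κε₀A/C = 3.70 × 8.85×10⁻¹² × 0.122 / 1.41×10⁻⁹ = 2.83×10⁻³ m.

2.83 mm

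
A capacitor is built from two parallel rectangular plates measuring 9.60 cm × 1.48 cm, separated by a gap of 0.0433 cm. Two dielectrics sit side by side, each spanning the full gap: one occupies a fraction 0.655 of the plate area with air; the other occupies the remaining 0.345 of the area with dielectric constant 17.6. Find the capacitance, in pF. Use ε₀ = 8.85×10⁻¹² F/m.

C ≈ 195 pF

A = 9.60 × 1.48 cm² = 1.42×10⁻³ m².
Side-by-side slabs ⇒ two capacitors in parallel, each spanning the full gap.
C₁ = κ₁ε₀A₁/d = 1.00 × 8.85×10⁻¹² × 9.31×10⁻⁴ / 4.33×10⁻⁴ = 1.90×10⁻¹¹ F.
C₂ = κ₂ε₀A₂/d = 17.6 × 8.85×10⁻¹² × 4.90×10⁻⁴ / 4.33×10⁻⁴ = 1.76×10⁻¹⁰ F.
C = C₁ + C₂ = 1.95×10⁻¹⁰ F.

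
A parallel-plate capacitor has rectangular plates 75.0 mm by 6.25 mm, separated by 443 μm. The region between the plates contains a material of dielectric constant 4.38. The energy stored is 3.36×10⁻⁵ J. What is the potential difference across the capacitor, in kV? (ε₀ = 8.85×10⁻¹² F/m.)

V ≈ 1.28 kV

A = 75.0 × 6.25 mm² = 4.69×10⁻⁴ m².
C = κε₀A/d = 4.38 × 8.85×10⁻¹² × 4.69×10⁻⁴ / 4.43×10⁻⁴ = 4.10×10⁻¹¹ F.
V = √(2U/C) = √(2 × 3.36×10⁻⁵ / 4.10×10⁻¹¹) = 1.28×10³ V.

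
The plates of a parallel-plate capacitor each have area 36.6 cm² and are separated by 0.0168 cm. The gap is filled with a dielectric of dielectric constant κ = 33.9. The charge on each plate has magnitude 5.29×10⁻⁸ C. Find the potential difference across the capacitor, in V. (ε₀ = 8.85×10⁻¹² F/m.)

A = 36.6 cm² = 3.66×10⁻³ m².
C = κε₀A/d = 33.9 × 8.85×10⁻¹² × 3.66×10⁻³ / 1.68×10⁻⁴ = 6.54×10⁻⁹ F.
V = Q/C = 5.29×10⁻⁸ / 6.54×10⁻⁹ = 8.09 V.

V ≈ 8.09 V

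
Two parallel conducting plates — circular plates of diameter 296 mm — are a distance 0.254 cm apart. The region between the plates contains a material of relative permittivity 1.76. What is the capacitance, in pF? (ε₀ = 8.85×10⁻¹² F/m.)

C ≈ 422 pF

A = π(296/2 mm)² = 6.88×10⁻² m².
C = κε₀A/d = 1.76 × 8.85×10⁻¹² × 6.88×10⁻² / 2.54×10⁻³ = 4.22×10⁻¹⁰ F.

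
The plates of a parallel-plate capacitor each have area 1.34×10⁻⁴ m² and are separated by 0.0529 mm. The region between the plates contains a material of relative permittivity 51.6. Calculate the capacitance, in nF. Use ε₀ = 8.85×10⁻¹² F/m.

1.16 nF

C = κε₀A/d = 51.6 × 8.85×10⁻¹² × 1.34×10⁻⁴ / 5.29×10⁻⁵ = 1.16×10⁻⁹ F.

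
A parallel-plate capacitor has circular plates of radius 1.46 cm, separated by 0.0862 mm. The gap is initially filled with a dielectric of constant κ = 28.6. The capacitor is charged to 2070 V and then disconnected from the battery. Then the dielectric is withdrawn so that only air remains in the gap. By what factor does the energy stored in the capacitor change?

U₂/U₁ ≈ 28.6

Isolated ⇒ Q is held fixed.
C₂ = 0.0350 C₁ and U = Q²/(2C), so U₂/U₁ = C₁/C₂ = 28.6.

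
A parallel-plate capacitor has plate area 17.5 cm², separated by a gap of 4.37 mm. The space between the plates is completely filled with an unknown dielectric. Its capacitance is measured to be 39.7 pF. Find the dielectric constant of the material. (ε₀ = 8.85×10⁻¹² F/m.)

11.2

A = 17.5 cm² = 1.75×10⁻³ m².
κ = Cd/(ε₀A) = 3.97×10⁻¹¹ × 4.37×10⁻³ / (8.85×10⁻¹² × 1.75×10⁻³) = 11.2.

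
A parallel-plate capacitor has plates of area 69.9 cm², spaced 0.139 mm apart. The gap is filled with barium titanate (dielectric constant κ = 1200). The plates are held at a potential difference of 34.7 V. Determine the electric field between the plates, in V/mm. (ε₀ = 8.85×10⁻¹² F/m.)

E ≈ 250 V/mm

E = V/d = 34.7 / 1.39×10⁻⁴ = 2.50×10⁵ V/m.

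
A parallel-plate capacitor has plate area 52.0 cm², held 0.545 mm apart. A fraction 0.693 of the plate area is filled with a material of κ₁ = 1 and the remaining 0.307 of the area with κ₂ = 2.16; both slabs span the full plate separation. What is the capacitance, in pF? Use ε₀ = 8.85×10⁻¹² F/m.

115 pF

A = 52.0 cm² = 5.20×10⁻³ m².
Side-by-side slabs ⇒ two capacitors in parallel, each spanning the full gap.
C₁ = κ₁ε₀A₁/d = 1.00 × 8.85×10⁻¹² × 3.60×10⁻³ / 5.45×10⁻⁴ = 5.85×10⁻¹¹ F.
C₂ = κ₂ε₀A₂/d = 2.16 × 8.85×10⁻¹² × 1.60×10⁻³ / 5.45×10⁻⁴ = 5.60×10⁻¹¹ F.
C = C₁ + C₂ = 1.15×10⁻¹⁰ F.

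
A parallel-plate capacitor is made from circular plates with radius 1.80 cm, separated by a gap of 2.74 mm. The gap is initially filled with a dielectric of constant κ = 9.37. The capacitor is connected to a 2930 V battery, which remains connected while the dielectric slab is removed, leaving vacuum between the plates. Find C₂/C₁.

C = κε₀A/d scales with κ, so C₂/C₁ = 1/κ = 1/9.37 = 0.107.

C₂/C₁ ≈ 0.107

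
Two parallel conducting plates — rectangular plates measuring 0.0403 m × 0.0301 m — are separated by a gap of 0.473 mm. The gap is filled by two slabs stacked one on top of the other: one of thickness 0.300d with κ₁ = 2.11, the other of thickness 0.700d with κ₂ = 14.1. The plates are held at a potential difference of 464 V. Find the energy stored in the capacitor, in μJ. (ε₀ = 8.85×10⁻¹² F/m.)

A = 0.0403 × 0.0301 m² = 1.21×10⁻³ m².
Stacked slabs ⇒ two capacitors in series, each with the full plate area.
C₁ = κ₁ε₀A/d₁ = 2.11 × 8.85×10⁻¹² × 1.21×10⁻³ / 1.42×10⁻⁴ = 1.60×10⁻¹⁰ F.
C₂ = κ₂ε₀A/d₂ = 14.1 × 8.85×10⁻¹² × 1.21×10⁻³ / 3.31×10⁻⁴ = 4.57×10⁻¹⁰ F.
C = (1/C₁ + 1/C₂)⁻¹ = 1.18×10⁻¹⁰ F.
U = ½CV² = ½ × 1.18×10⁻¹⁰ × (464)² = 1.27×10⁻⁵ J.

U ≈ 12.7 μJ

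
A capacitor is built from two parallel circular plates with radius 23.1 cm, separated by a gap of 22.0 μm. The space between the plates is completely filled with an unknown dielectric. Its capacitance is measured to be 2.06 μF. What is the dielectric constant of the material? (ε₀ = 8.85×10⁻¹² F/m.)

A = π(23.1 cm)² = 0.168 m².
κ = Cd/(ε₀A) = 2.06×10⁻⁶ × 2.20×10⁻⁵ / (8.85×10⁻¹² × 0.168) = 30.5.

30.5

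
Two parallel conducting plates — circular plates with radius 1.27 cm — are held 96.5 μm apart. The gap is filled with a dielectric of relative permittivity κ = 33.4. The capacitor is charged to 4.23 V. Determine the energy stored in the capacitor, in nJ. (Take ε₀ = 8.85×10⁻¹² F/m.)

13.9 nJ

A = π(1.27 cm)² = 5.07×10⁻⁴ m².
C = κε₀A/d = 33.4 × 8.85×10⁻¹² × 5.07×10⁻⁴ / 9.65×10⁻⁵ = 1.55×10⁻⁹ F.
U = ½CV² = ½ × 1.55×10⁻⁹ × (4.23)² = 1.39×10⁻⁸ J.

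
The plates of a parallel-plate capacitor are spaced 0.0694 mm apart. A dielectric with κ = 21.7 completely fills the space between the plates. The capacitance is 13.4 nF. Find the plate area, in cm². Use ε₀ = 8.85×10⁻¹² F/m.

A ≈ 48.4 cm²

A = Cd/(κε₀) = 1.34×10⁻⁸ × 6.94×10⁻⁵ / (21.7 × 8.85×10⁻¹²) = 4.84×10⁻³ m².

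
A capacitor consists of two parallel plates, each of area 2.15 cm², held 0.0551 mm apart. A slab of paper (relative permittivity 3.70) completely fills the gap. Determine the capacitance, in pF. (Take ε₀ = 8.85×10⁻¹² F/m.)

A = 2.15 cm² = 2.15×10⁻⁴ m².
C = κε₀A/d = 3.70 × 8.85×10⁻¹² × 2.15×10⁻⁴ / 5.51×10⁻⁵ = 1.28×10⁻¹⁰ F.

128 pF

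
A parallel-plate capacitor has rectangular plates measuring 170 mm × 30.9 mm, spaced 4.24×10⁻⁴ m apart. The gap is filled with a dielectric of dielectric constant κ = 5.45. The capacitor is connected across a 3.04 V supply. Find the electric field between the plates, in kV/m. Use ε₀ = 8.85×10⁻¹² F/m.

E = V/d = 3.04 / 4.24×10⁻⁴ = 7.17×10³ V/m.

E ≈ 7.17 kV/m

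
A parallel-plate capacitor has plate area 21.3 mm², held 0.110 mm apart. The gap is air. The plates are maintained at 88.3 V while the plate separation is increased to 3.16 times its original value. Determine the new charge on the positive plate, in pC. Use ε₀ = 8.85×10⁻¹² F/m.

Q ≈ 47.9 pC

A = 21.3 mm² = 2.13×10⁻⁵ m².
Initially C₁ = ε₀A/d = 8.85×10⁻¹² × 2.13×10⁻⁵ / 1.10×10⁻⁴ = 1.71×10⁻¹² F.
Q₁ = 1.51×10⁻¹⁰ C.
Battery connected ⇒ V is held fixed. C₂ = 0.316 C₁ and Q = CV, so Q₂/Q₁ = C₂/C₁ = 0.316.
Q₂ = 0.316 × 1.51×10⁻¹⁰ = 4.79×10⁻¹¹ C.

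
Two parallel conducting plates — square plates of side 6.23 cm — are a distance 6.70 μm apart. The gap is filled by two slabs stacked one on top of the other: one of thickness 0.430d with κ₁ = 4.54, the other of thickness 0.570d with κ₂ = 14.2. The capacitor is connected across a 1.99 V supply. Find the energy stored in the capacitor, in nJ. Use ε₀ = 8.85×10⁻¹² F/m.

U ≈ 75.3 nJ

A = (6.23 cm)² = 3.88×10⁻³ m².
Stacked slabs ⇒ two capacitors in series, each with the full plate area.
C₁ = κ₁ε₀A/d₁ = 4.54 × 8.85×10⁻¹² × 3.88×10⁻³ / 2.88×10⁻⁶ = 5.41×10⁻⁸ F.
C₂ = κ₂ε₀A/d₂ = 14.2 × 8.85×10⁻¹² × 3.88×10⁻³ / 3.82×10⁻⁶ = 1.28×10⁻⁷ F.
C = (1/C₁ + 1/C₂)⁻¹ = 3.80×10⁻⁸ F.
U = ½CV² = ½ × 3.80×10⁻⁸ × (1.99)² = 7.53×10⁻⁸ J.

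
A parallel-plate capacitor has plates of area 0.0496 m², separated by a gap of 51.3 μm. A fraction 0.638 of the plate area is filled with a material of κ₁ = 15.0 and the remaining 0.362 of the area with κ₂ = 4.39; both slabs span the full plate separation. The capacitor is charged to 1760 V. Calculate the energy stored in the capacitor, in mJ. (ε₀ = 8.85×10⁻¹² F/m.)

Side-by-side slabs ⇒ two capacitors in parallel, each spanning the full gap.
C₁ = κ₁ε₀A₁/d = 15.0 × 8.85×10⁻¹² × 3.16×10⁻² / 5.13×10⁻⁵ = 8.19×10⁻⁸ F.
C₂ = κ₂ε₀A₂/d = 4.39 × 8.85×10⁻¹² × 1.80×10⁻² / 5.13×10⁻⁵ = 1.36×10⁻⁸ F.
C = C₁ + C₂ = 9.55×10⁻⁸ F.
U = ½CV² = ½ × 9.55×10⁻⁸ × (1760)² = 0.148 J.

148 mJ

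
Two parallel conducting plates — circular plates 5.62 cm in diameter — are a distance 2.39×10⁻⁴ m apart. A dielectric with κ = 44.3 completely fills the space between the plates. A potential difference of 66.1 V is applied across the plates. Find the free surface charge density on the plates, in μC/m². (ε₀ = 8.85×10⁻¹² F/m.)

108 μC/m²

A = π(5.62/2 cm)² = 2.48×10⁻³ m².
C = κε₀A/d = 44.3 × 8.85×10⁻¹² × 2.48×10⁻³ / 2.39×10⁻⁴ = 4.07×10⁻⁹ F.
σ = Q/A = CV/A = 4.07×10⁻⁹ × 66.1 / 2.48×10⁻³ = 1.08×10⁻⁴ C/m².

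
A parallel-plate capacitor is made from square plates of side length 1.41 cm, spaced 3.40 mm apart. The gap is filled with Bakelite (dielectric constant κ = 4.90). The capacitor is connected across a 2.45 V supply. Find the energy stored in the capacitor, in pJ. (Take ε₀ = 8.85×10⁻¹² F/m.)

7.61 pJ

A = (1.41 cm)² = 1.99×10⁻⁴ m².
C = κε₀A/d = 4.90 × 8.85×10⁻¹² × 1.99×10⁻⁴ / 3.40×10⁻³ = 2.54×10⁻¹² F.
U = ½CV² = ½ × 2.54×10⁻¹² × (2.45)² = 7.61×10⁻¹² J.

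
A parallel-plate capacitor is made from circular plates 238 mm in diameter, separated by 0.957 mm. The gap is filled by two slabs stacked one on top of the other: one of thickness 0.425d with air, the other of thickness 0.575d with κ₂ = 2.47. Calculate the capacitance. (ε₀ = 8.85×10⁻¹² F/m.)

A = π(238/2 mm)² = 4.45×10⁻² m².
Stacked slabs ⇒ two capacitors in series, each with the full plate area.
C₁ = κ₁ε₀A/d₁ = 1.00 × 8.85×10⁻¹² × 4.45×10⁻² / 4.07×10⁻⁴ = 9.68×10⁻¹⁰ F.
C₂ = κ₂ε₀A/d₂ = 2.47 × 8.85×10⁻¹² × 4.45×10⁻² / 5.50×10⁻⁴ = 1.77×10⁻⁹ F.
C = (1/C₁ + 1/C₂)⁻¹ = 6.25×10⁻¹⁰ F.

C ≈ 0.625 nF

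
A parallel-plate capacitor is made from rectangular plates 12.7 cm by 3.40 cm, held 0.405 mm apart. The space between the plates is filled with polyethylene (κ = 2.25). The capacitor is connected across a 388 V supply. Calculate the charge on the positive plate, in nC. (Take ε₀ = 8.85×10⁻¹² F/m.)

82.4 nC

A = 12.7 × 3.40 cm² = 4.32×10⁻³ m².
C = κε₀A/d = 2.25 × 8.85×10⁻¹² × 4.32×10⁻³ / 4.05×10⁻⁴ = 2.12×10⁻¹⁰ F.
Q = CV = 2.12×10⁻¹⁰ × 388 = 8.24×10⁻⁸ C.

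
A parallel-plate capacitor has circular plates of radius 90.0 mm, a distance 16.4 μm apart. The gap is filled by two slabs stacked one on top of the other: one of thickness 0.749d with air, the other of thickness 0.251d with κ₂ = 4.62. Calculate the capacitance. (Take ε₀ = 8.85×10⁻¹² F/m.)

C ≈ 17.1 nF

A = π(90.0 mm)² = 2.54×10⁻² m².
Stacked slabs ⇒ two capacitors in series, each with the full plate area.
C₁ = κ₁ε₀A/d₁ = 1.00 × 8.85×10⁻¹² × 2.54×10⁻² / 1.23×10⁻⁵ = 1.83×10⁻⁸ F.
C₂ = κ₂ε₀A/d₂ = 4.62 × 8.85×10⁻¹² × 2.54×10⁻² / 4.12×10⁻⁶ = 2.53×10⁻⁷ F.
C = (1/C₁ + 1/C₂)⁻¹ = 1.71×10⁻⁸ F.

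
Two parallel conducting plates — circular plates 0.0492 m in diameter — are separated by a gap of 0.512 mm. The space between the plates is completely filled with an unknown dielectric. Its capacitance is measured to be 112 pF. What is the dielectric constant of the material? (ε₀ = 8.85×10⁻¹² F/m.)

A = π(0.0492/2 m)² = 1.90×10⁻³ m².
κ = Cd/(ε₀A) = 1.12×10⁻¹⁰ × 5.12×10⁻⁴ / (8.85×10⁻¹² × 1.90×10⁻³) = 3.41.

3.41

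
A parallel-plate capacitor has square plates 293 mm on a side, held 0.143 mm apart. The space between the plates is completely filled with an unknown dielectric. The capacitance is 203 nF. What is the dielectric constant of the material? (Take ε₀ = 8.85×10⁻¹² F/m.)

κ ≈ 38.2

A = (293 mm)² = 8.58×10⁻² m².
κ = Cd/(ε₀A) = 2.03×10⁻⁷ × 1.43×10⁻⁴ / (8.85×10⁻¹² × 8.58×10⁻²) = 38.2.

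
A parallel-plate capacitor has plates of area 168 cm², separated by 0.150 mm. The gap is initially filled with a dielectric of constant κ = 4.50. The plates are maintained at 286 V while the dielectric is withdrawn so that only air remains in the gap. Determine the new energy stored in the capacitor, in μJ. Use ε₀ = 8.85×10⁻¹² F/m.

40.5 μJ

A = 168 cm² = 1.68×10⁻² m².
Initially C₁ = κε₀A/d = 4.50 × 8.85×10⁻¹² × 1.68×10⁻² / 1.50×10⁻⁴ = 4.46×10⁻⁹ F.
U₁ = 1.82×10⁻⁴ J.
Battery connected ⇒ V is held fixed. C₂ = 0.222 C₁ and U = ½CV², so U₂/U₁ = C₂/C₁ = 0.222.
U₂ = 0.222 × 1.82×10⁻⁴ = 4.05×10⁻⁵ J.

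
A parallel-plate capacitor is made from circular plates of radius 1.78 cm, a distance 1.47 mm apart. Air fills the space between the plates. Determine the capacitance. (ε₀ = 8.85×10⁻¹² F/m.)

5.99 pF

A = π(1.78 cm)² = 9.95×10⁻⁴ m².
C = ε₀A/d = 8.85×10⁻¹² × 9.95×10⁻⁴ / 1.47×10⁻³ = 5.99×10⁻¹² F.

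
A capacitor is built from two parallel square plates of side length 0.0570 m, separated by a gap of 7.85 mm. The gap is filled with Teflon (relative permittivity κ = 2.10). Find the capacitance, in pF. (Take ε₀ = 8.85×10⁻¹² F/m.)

A = (0.0570 m)² = 3.25×10⁻³ m².
C = κε₀A/d = 2.10 × 8.85×10⁻¹² × 3.25×10⁻³ / 7.85×10⁻³ = 7.69×10⁻¹² F.

C ≈ 7.69 pF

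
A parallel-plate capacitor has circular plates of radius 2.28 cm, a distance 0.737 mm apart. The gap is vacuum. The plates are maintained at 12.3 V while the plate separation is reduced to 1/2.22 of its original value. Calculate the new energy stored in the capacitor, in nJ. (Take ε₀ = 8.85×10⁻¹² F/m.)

3.29 nJ

A = π(2.28 cm)² = 1.63×10⁻³ m².
Initially C₁ = ε₀A/d = 8.85×10⁻¹² × 1.63×10⁻³ / 7.37×10⁻⁴ = 1.96×10⁻¹¹ F.
U₁ = 1.48×10⁻⁹ J.
Battery connected ⇒ V is held fixed. C₂ = 2.22 C₁ and U = ½CV², so U₂/U₁ = C₂/C₁ = 2.22.
U₂ = 2.22 × 1.48×10⁻⁹ = 3.29×10⁻⁹ J.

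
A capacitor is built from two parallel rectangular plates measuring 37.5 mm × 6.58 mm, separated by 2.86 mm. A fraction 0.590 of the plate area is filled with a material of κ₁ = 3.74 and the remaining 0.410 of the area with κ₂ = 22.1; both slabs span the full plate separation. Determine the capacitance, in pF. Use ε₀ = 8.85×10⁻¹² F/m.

A = 37.5 × 6.58 mm² = 2.47×10⁻⁴ m².
Side-by-side slabs ⇒ two capacitors in parallel, each spanning the full gap.
C₁ = κ₁ε₀A₁/d = 3.74 × 8.85×10⁻¹² × 1.46×10⁻⁴ / 2.86×10⁻³ = 1.68×10⁻¹² F.
C₂ = κ₂ε₀A₂/d = 22.1 × 8.85×10⁻¹² × 1.01×10⁻⁴ / 2.86×10⁻³ = 6.92×10⁻¹² F.
C = C₁ + C₂ = 8.60×10⁻¹² F.

8.60 pF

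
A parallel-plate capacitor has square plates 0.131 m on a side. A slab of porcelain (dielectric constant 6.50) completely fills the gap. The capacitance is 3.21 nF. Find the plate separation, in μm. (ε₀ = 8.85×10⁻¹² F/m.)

A = (0.131 m)² = 1.72×10⁻² m².
d = κε₀A/C = 6.50 × 8.85×10⁻¹² × 1.72×10⁻² / 3.21×10⁻⁹ = 3.08×10⁻⁴ m.

308 μm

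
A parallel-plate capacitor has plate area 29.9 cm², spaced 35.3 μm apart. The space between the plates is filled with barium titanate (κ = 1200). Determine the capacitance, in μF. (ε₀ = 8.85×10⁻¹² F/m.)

A = 29.9 cm² = 2.99×10⁻³ m².
C = κε₀A/d = 1200 × 8.85×10⁻¹² × 2.99×10⁻³ / 3.53×10⁻⁵ = 9.00×10⁻⁷ F.

C ≈ 0.900 μF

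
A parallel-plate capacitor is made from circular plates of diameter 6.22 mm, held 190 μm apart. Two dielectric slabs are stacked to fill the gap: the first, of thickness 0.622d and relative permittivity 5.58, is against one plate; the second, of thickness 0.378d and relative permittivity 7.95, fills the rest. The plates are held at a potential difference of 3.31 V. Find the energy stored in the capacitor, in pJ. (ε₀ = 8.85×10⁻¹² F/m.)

U ≈ 48.8 pJ

A = π(6.22/2 mm)² = 3.04×10⁻⁵ m².
Stacked slabs ⇒ two capacitors in series, each with the full plate area.
C₁ = κ₁ε₀A/d₁ = 5.58 × 8.85×10⁻¹² × 3.04×10⁻⁵ / 1.18×10⁻⁴ = 1.27×10⁻¹¹ F.
C₂ = κ₂ε₀A/d₂ = 7.95 × 8.85×10⁻¹² × 3.04×10⁻⁵ / 7.18×10⁻⁵ = 2.98×10⁻¹¹ F.
C = (1/C₁ + 1/C₂)⁻¹ = 8.90×10⁻¹² F.
U = ½CV² = ½ × 8.90×10⁻¹² × (3.31)² = 4.88×10⁻¹¹ J.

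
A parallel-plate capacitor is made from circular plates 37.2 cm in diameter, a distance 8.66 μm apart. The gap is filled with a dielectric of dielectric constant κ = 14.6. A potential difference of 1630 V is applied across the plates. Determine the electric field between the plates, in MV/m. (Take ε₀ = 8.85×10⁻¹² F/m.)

188 MV/m

E = V/d = 1630 / 8.66×10⁻⁶ = 1.88×10⁸ V/m.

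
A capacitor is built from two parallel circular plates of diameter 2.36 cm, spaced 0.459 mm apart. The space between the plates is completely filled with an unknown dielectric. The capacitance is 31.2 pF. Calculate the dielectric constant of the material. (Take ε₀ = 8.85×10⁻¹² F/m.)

A = π(2.36/2 cm)² = 4.37×10⁻⁴ m².
κ = Cd/(ε₀A) = 3.12×10⁻¹¹ × 4.59×10⁻⁴ / (8.85×10⁻¹² × 4.37×10⁻⁴) = 3.70.

3.70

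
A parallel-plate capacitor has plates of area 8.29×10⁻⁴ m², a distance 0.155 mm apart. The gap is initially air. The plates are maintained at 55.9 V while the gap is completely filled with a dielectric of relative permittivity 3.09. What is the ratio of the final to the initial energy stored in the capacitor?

U₂/U₁ ≈ 3.09

Battery connected ⇒ V is held fixed.
C₂ = 3.09 C₁ and U = ½CV², so U₂/U₁ = C₂/C₁ = 3.09.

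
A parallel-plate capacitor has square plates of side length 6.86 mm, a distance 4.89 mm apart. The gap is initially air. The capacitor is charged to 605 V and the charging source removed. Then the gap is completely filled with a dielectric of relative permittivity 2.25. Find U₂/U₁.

0.444

Isolated ⇒ Q is held fixed.
C₂ = 2.25 C₁ and U = Q²/(2C), so U₂/U₁ = C₁/C₂ = 0.444.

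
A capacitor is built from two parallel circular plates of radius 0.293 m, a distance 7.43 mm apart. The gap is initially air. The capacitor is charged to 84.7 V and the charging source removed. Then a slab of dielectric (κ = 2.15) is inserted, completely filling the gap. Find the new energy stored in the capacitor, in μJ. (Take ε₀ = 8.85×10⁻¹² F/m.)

U ≈ 0.536 μJ

A = π(0.293 m)² = 0.270 m².
Initially C₁ = ε₀A/d = 8.85×10⁻¹² × 0.270 / 7.43×10⁻³ = 3.21×10⁻¹⁰ F.
U₁ = 1.15×10⁻⁶ J.
Isolated ⇒ Q is held fixed. C₂ = 2.15 C₁ and U = Q²/(2C), so U₂/U₁ = C₁/C₂ = 0.465.
U₂ = 0.465 × 1.15×10⁻⁶ = 5.36×10⁻⁷ J.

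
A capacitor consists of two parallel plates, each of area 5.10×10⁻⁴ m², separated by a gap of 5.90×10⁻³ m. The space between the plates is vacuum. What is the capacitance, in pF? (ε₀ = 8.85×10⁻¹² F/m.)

C = ε₀A/d = 8.85×10⁻¹² × 5.10×10⁻⁴ / 5.90×10⁻³ = 7.65×10⁻¹³ F.

C ≈ 0.765 pF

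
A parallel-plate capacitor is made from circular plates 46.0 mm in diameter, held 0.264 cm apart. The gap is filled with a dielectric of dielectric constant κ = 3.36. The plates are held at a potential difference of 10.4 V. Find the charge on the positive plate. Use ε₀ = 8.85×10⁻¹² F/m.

Q ≈ 195 pC

A = π(46.0/2 mm)² = 1.66×10⁻³ m².
C = κε₀A/d = 3.36 × 8.85×10⁻¹² × 1.66×10⁻³ / 2.64×10⁻³ = 1.87×10⁻¹¹ F.
Q = CV = 1.87×10⁻¹¹ × 10.4 = 1.95×10⁻¹⁰ C.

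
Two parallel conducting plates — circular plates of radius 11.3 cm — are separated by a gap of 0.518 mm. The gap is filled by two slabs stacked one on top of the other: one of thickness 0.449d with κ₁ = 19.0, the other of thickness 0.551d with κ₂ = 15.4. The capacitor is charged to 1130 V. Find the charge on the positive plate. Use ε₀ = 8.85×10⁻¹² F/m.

A = π(11.3 cm)² = 4.01×10⁻² m².
Stacked slabs ⇒ two capacitors in series, each with the full plate area.
C₁ = κ₁ε₀A/d₁ = 19.0 × 8.85×10⁻¹² × 4.01×10⁻² / 2.33×10⁻⁴ = 2.90×10⁻⁸ F.
C₂ = κ₂ε₀A/d₂ = 15.4 × 8.85×10⁻¹² × 4.01×10⁻² / 2.85×10⁻⁴ = 1.92×10⁻⁸ F.
C = (1/C₁ + 1/C₂)⁻¹ = 1.15×10⁻⁸ F.
Q = CV = 1.15×10⁻⁸ × 1130 = 1.30×10⁻⁵ C.

Q ≈ 13.0 μC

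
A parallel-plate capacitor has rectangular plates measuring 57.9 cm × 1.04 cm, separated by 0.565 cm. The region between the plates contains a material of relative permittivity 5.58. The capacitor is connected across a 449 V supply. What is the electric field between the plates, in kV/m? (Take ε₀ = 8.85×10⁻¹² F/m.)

E = V/d = 449 / 5.65×10⁻³ = 7.95×10⁴ V/m.

79.5 kV/m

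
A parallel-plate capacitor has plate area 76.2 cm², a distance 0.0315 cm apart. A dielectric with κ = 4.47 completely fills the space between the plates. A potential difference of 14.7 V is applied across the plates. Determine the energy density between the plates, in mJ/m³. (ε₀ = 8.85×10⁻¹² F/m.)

E = V/d = 14.7 / 3.15×10⁻⁴ = 4.67×10⁴ V/m.
u = ½κε₀E² = ½ × 4.47 × 8.85×10⁻¹² × (4.67×10⁴)² = 4.31×10⁻² J/m³.

43.1 mJ/m³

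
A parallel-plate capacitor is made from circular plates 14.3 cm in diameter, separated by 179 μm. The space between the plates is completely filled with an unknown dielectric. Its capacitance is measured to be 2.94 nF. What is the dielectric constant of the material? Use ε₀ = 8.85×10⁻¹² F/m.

A = π(14.3/2 cm)² = 1.61×10⁻² m².
κ = Cd/(ε₀A) = 2.94×10⁻⁹ × 1.79×10⁻⁴ / (8.85×10⁻¹² × 1.61×10⁻²) = 3.70.

3.70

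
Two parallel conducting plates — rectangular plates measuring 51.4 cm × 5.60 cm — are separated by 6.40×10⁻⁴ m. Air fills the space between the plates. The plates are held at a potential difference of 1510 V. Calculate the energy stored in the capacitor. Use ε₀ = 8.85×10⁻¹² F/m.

A = 51.4 × 5.60 cm² = 2.88×10⁻² m².
C = ε₀A/d = 8.85×10⁻¹² × 2.88×10⁻² / 6.40×10⁻⁴ = 3.98×10⁻¹⁰ F.
U = ½CV² = ½ × 3.98×10⁻¹⁰ × (1510)² = 4.54×10⁻⁴ J.

U ≈ 454 μJ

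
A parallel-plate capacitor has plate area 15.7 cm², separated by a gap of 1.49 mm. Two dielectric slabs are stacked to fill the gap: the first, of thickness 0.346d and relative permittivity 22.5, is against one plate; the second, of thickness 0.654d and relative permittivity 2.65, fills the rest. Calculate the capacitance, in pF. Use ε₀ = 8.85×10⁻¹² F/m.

35.6 pF

A = 15.7 cm² = 1.57×10⁻³ m².
Stacked slabs ⇒ two capacitors in series, each with the full plate area.
C₁ = κ₁ε₀A/d₁ = 22.5 × 8.85×10⁻¹² × 1.57×10⁻³ / 5.16×10⁻⁴ = 6.06×10⁻¹⁰ F.
C₂ = κ₂ε₀A/d₂ = 2.65 × 8.85×10⁻¹² × 1.57×10⁻³ / 9.74×10⁻⁴ = 3.78×10⁻¹¹ F.
C = (1/C₁ + 1/C₂)⁻¹ = 3.56×10⁻¹¹ F.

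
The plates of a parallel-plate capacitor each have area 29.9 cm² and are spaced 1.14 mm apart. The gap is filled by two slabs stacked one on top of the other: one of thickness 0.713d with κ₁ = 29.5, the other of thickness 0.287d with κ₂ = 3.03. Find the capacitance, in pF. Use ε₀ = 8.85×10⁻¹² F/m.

C ≈ 195 pF

A = 29.9 cm² = 2.99×10⁻³ m².
Stacked slabs ⇒ two capacitors in series, each with the full plate area.
C₁ = κ₁ε₀A/d₁ = 29.5 × 8.85×10⁻¹² × 2.99×10⁻³ / 8.13×10⁻⁴ = 9.60×10⁻¹⁰ F.
C₂ = κ₂ε₀A/d₂ = 3.03 × 8.85×10⁻¹² × 2.99×10⁻³ / 3.27×10⁻⁴ = 2.45×10⁻¹⁰ F.
C = (1/C₁ + 1/C₂)⁻¹ = 1.95×10⁻¹⁰ F.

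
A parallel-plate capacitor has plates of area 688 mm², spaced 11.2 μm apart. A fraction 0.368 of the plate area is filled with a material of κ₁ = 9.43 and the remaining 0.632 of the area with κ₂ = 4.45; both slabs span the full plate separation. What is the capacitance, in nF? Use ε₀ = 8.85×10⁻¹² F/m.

A = 688 mm² = 6.88×10⁻⁴ m².
Side-by-side slabs ⇒ two capacitors in parallel, each spanning the full gap.
C₁ = κ₁ε₀A₁/d = 9.43 × 8.85×10⁻¹² × 2.53×10⁻⁴ / 1.12×10⁻⁵ = 1.89×10⁻⁹ F.
C₂ = κ₂ε₀A₂/d = 4.45 × 8.85×10⁻¹² × 4.35×10⁻⁴ / 1.12×10⁻⁵ = 1.53×10⁻⁹ F.
C = C₁ + C₂ = 3.42×10⁻⁹ F.

C ≈ 3.42 nF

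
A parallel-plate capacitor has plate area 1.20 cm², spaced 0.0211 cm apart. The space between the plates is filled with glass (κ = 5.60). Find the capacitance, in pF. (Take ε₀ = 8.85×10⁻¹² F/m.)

C ≈ 28.2 pF

A = 1.20 cm² = 1.20×10⁻⁴ m².
C = κε₀A/d = 5.60 × 8.85×10⁻¹² × 1.20×10⁻⁴ / 2.11×10⁻⁴ = 2.82×10⁻¹¹ F.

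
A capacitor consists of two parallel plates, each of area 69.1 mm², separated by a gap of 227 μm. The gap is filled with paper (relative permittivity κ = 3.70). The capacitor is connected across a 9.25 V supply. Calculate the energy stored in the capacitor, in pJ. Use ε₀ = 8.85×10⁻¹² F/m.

426 pJ

A = 69.1 mm² = 6.91×10⁻⁵ m².
C = κε₀A/d = 3.70 × 8.85×10⁻¹² × 6.91×10⁻⁵ / 2.27×10⁻⁴ = 9.97×10⁻¹² F.
U = ½CV² = ½ × 9.97×10⁻¹² × (9.25)² = 4.26×10⁻¹⁰ J.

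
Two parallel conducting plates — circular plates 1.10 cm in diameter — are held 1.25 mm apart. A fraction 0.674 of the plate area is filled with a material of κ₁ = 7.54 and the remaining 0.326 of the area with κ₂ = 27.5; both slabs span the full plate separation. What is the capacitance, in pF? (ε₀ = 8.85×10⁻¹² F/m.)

9.45 pF

A = π(1.10/2 cm)² = 9.50×10⁻⁵ m².
Side-by-side slabs ⇒ two capacitors in parallel, each spanning the full gap.
C₁ = κ₁ε₀A₁/d = 7.54 × 8.85×10⁻¹² × 6.41×10⁻⁵ / 1.25×10⁻³ = 3.42×10⁻¹² F.
C₂ = κ₂ε₀A₂/d = 27.5 × 8.85×10⁻¹² × 3.10×10⁻⁵ / 1.25×10⁻³ = 6.03×10⁻¹² F.
C = C₁ + C₂ = 9.45×10⁻¹² F.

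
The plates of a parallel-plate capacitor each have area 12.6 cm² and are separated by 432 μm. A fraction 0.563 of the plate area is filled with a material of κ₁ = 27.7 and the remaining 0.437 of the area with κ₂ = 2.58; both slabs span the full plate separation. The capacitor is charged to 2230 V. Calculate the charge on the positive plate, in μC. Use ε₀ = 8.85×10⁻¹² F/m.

0.963 μC

A = 12.6 cm² = 1.26×10⁻³ m².
Side-by-side slabs ⇒ two capacitors in parallel, each spanning the full gap.
C₁ = κ₁ε₀A₁/d = 27.7 × 8.85×10⁻¹² × 7.09×10⁻⁴ / 4.32×10⁻⁴ = 4.03×10⁻¹⁰ F.
C₂ = κ₂ε₀A₂/d = 2.58 × 8.85×10⁻¹² × 5.51×10⁻⁴ / 4.32×10⁻⁴ = 2.91×10⁻¹¹ F.
C = C₁ + C₂ = 4.32×10⁻¹⁰ F.
Q = CV = 4.32×10⁻¹⁰ × 2230 = 9.63×10⁻⁷ C.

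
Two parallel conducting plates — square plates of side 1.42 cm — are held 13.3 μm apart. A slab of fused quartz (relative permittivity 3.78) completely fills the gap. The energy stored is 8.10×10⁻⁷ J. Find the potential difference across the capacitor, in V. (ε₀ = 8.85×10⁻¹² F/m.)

A = (1.42 cm)² = 2.02×10⁻⁴ m².
C = κε₀A/d = 3.78 × 8.85×10⁻¹² × 2.02×10⁻⁴ / 1.33×10⁻⁵ = 5.07×10⁻¹⁰ F.
V = √(2U/C) = √(2 × 8.10×10⁻⁷ / 5.07×10⁻¹⁰) = 56.5 V.

56.5 V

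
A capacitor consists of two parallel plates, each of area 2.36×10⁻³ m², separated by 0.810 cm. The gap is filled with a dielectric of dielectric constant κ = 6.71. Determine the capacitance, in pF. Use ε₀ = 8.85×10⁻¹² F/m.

C = κε₀A/d = 6.71 × 8.85×10⁻¹² × 2.36×10⁻³ / 8.10×10⁻³ = 1.73×10⁻¹¹ F.

C ≈ 17.3 pF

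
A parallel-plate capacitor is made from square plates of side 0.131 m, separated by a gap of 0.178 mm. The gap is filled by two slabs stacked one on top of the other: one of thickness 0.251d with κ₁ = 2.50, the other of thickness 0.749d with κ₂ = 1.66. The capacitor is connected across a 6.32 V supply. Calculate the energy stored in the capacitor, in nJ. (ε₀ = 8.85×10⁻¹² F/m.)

A = (0.131 m)² = 1.72×10⁻² m².
Stacked slabs ⇒ two capacitors in series, each with the full plate area.
C₁ = κ₁ε₀A/d₁ = 2.50 × 8.85×10⁻¹² × 1.72×10⁻² / 4.47×10⁻⁵ = 8.50×10⁻⁹ F.
C₂ = κ₂ε₀A/d₂ = 1.66 × 8.85×10⁻¹² × 1.72×10⁻² / 1.33×10⁻⁴ = 1.89×10⁻⁹ F.
C = (1/C₁ + 1/C₂)⁻¹ = 1.55×10⁻⁹ F.
U = ½CV² = ½ × 1.55×10⁻⁹ × (6.32)² = 3.09×10⁻⁸ J.

30.9 nJ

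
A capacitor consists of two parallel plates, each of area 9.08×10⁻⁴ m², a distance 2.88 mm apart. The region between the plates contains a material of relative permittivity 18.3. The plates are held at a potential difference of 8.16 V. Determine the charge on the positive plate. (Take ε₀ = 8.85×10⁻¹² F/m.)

C = κε₀A/d = 18.3 × 8.85×10⁻¹² × 9.08×10⁻⁴ / 2.88×10⁻³ = 5.11×10⁻¹¹ F.
Q = CV = 5.11×10⁻¹¹ × 8.16 = 4.17×10⁻¹⁰ C.

417 pC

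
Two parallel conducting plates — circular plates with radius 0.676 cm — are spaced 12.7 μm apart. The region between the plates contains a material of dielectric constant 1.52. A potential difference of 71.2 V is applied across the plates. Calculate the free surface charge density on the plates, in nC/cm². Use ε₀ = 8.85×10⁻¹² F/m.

A = π(0.676 cm)² = 1.44×10⁻⁴ m².
C = κε₀A/d = 1.52 × 8.85×10⁻¹² × 1.44×10⁻⁴ / 1.27×10⁻⁵ = 1.52×10⁻¹⁰ F.
σ = Q/A = CV/A = 1.52×10⁻¹⁰ × 71.2 / 1.44×10⁻⁴ = 7.54×10⁻⁵ C/m².

7.54 nC/cm²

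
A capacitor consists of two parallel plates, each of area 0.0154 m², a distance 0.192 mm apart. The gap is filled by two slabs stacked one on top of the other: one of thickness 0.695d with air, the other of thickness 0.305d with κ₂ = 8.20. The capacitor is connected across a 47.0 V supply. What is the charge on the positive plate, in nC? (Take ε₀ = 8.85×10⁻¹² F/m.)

45.6 nC

Stacked slabs ⇒ two capacitors in series, each with the full plate area.
C₁ = κ₁ε₀A/d₁ = 1.00 × 8.85×10⁻¹² × 1.54×10⁻² / 1.33×10⁻⁴ = 1.02×10⁻⁹ F.
C₂ = κ₂ε₀A/d₂ = 8.20 × 8.85×10⁻¹² × 1.54×10⁻² / 5.86×10⁻⁵ = 1.91×10⁻⁸ F.
C = (1/C₁ + 1/C₂)⁻¹ = 9.69×10⁻¹⁰ F.
Q = CV = 9.69×10⁻¹⁰ × 47.0 = 4.56×10⁻⁸ C.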